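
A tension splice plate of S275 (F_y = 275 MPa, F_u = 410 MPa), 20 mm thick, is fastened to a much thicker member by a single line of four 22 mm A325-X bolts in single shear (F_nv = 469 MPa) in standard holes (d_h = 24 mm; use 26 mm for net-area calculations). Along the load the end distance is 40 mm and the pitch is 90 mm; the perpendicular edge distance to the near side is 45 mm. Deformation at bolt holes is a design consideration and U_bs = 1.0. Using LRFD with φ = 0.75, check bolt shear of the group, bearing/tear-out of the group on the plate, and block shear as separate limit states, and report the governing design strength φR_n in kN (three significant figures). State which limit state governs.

Bolt shear: A_b = π·22²/4 = 380.1 mm²; R_n = 469 × 380.1 × 4 × 1 / 1000 = 713.1 kN → 0.75 × 713.1 = 535 kN.
Bearing: edge l_c = 28, r_n = 275.5 kN; interior l_c = 66, r_n = 433 kN; R_n = 275.5 + 3·433 = 1574 kN → 1180 kN.
Block shear: A_gv = 6200, A_nv = 4380, A_nt = 640 mm²; R_n = min(0.6F_uA_nv, 0.6F_yA_gv) + U_bs·F_u·A_nt = 1285 kN → 964 kN.
Bolt shear governs: 535 kN.

535 kN (bolt shear governs)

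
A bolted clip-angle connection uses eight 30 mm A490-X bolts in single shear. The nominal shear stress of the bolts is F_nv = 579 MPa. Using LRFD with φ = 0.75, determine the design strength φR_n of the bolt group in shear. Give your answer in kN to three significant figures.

A_b = π × 30² / 4 = 706.9 mm².
R_n = F_nv · A_b · n · n_s = 579 × 706.9 × 8 × 1 / 1000 = 3274 kN.
Design strength φR_n = 0.75 × 3274 = 2460 kN.

2460 kN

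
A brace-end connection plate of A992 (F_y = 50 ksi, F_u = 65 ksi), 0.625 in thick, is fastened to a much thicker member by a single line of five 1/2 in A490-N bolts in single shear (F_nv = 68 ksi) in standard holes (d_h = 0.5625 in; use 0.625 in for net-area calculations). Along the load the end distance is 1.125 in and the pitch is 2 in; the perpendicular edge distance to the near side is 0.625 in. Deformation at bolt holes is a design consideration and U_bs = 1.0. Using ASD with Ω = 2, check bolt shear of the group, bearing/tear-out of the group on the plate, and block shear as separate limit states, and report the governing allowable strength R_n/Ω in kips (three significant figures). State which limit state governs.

33.4 kips (bolt shear governs)

Bolt shear: A_b = π·0.5²/4 = 0.1963 in²; R_n = 68 × 0.1963 × 5 × 1 = 66.76 kips → 66.76 / 2 = 33.4 kips.
Bearing: edge l_c = 0.8438, r_n = 41.13 kips; interior l_c = 1.438, r_n = 48.75 kips; R_n = 41.13 + 4·48.75 = 236.1 kips → 118 kips.
Block shear: A_gv = 5.703, A_nv = 3.945, A_nt = 0.1953 in²; R_n = min(0.6F_uA_nv, 0.6F_yA_gv) + U_bs·F_u·A_nt = 166.6 kips → 83.3 kips.
Bolt shear governs: 33.4 kips.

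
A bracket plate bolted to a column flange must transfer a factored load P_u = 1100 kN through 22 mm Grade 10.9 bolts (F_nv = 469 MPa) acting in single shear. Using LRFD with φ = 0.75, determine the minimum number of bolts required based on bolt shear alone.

9 bolts

A_b = π·22²/4 = 380.1 mm².
Per-bolt design strength φR_n = 0.75 × 469 × 380.1 × 1 / 1000 = 133.7 kN.
n ≥ 1100 / 133.7 = 8.227 → use 9 bolts.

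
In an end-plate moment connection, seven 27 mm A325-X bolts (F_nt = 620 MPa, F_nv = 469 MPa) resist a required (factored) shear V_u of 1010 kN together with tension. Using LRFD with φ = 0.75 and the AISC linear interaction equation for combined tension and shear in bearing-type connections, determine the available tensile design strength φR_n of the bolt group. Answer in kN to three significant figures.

A_b = π·27²/4 = 572.6 mm²; f_rv = 1010 × 1000 / (7 × 572.6) = 252 MPa.
F'_nt = 1.3 F_nt − (F_nt / φF_nv) f_rv = 1.3·620 − (620/(0.75·469))·252 = 361.8 MPa, capped at F_nt → F'_nt = 361.8 MPa.
R_n = F'_nt · A_b · n = 361.8 × 572.6 × 7 / 1000 = 1450 kN.
Design strength φR_n = 0.75 × 1450 = 1090 kN.

1090 kN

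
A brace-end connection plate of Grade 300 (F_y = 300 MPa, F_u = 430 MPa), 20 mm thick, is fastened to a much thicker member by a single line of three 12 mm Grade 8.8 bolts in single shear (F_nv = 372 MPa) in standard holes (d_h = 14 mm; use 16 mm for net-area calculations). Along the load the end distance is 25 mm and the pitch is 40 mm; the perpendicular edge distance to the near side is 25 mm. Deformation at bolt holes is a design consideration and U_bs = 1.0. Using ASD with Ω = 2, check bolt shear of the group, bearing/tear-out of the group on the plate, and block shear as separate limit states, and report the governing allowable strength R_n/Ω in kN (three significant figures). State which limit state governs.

Bolt shear: A_b = π·12²/4 = 113.1 mm²; R_n = 372 × 113.1 × 3 × 1 / 1000 = 126.2 kN → 126.2 / 2 = 63.1 kN.
Bearing: edge l_c = 18, r_n = 185.8 kN; interior l_c = 26, r_n = 247.7 kN; R_n = 185.8 + 2·247.7 = 681.1 kN → 341 kN.
Block shear: A_gv = 2100, A_nv = 1300, A_nt = 340 mm²; R_n = min(0.6F_uA_nv, 0.6F_yA_gv) + U_bs·F_u·A_nt = 481.6 kN → 241 kN.
Bolt shear governs: 63.1 kN.

63.1 kN (bolt shear governs)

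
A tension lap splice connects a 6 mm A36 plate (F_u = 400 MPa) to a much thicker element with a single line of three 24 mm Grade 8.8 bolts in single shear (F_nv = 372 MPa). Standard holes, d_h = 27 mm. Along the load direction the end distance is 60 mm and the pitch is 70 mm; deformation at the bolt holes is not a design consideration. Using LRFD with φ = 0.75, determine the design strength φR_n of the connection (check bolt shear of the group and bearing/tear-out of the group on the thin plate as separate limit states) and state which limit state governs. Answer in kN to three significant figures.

358 kN (bearing governs)

Bolt shear: A_b = π·24²/4 = 452.4 mm²; R_n = 372 × 452.4 × 3 × 1 / 1000 = 504.9 kN → 0.75 × 504.9 = 379 kN.
Bearing (1.5 l_c t F_u ≤ 3.0 d t F_u): upper limit = 3.0·24·6·400 / 1000 = 172.8 kN.
  Edge l_c = 60 − 27/2 = 46.5 → r_n = 167.4 kN; interior l_c = 70 − 27 = 43 → r_n = 154.8 kN.
  R_n,bearing = 1·167.4 + 2·154.8 = 477 kN → 0.75 × 477 = 358 kN.
Bearing governs: 358 kN.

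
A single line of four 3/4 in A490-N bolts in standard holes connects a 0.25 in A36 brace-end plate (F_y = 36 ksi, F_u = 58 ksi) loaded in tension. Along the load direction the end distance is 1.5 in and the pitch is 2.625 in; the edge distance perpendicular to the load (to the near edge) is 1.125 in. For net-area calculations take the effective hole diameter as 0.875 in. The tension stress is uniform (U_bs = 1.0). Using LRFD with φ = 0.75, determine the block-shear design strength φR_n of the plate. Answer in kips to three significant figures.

45.4 kips

Shear plane L_v = 1.5 + 3·2.625 = 9.375 in; A_gv = 9.375 × 0.25 = 2.344 in².
A_nv = (9.375 − 3.5·0.875) × 0.25 = 1.578 in².
A_nt = (1.125 − 0.5·0.875) × 0.25 = 0.1719 in².
0.6 F_u A_nv = 54.92 kips; 0.6 F_y A_gv = 50.62 kips → shear yielding governs the shear term.
R_n = 50.62 + 1.0 × 58 × 0.1719 = 60.59 kips.
Design strength φR_n = 0.75 × 60.59 = 45.4 kips.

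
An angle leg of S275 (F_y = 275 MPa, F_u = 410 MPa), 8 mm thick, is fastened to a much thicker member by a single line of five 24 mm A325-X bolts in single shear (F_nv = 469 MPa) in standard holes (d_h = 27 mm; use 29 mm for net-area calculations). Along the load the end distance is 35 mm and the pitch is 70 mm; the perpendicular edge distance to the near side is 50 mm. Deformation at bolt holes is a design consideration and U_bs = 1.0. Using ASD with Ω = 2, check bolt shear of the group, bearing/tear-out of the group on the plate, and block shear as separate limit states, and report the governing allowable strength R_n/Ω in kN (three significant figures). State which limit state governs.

Bolt shear: A_b = π·24²/4 = 452.4 mm²; R_n = 469 × 452.4 × 5 × 1 / 1000 = 1061 kN → 1061 / 2 = 530 kN.
Bearing: edge l_c = 21.5, r_n = 84.62 kN; interior l_c = 43, r_n = 169.2 kN; R_n = 84.62 + 4·169.2 = 761.6 kN → 381 kN.
Block shear: A_gv = 2520, A_nv = 1476, A_nt = 284 mm²; R_n = min(0.6F_uA_nv, 0.6F_yA_gv) + U_bs·F_u·A_nt = 479.5 kN → 240 kN.
Block shear governs: 240 kN.

240 kN (block shear governs)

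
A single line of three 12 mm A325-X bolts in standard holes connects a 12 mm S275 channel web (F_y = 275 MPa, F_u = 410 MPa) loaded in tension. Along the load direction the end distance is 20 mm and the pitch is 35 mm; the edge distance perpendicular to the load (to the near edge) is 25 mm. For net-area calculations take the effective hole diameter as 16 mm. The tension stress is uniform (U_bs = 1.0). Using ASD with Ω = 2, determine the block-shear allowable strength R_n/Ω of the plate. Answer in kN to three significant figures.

Shear plane L_v = 20 + 2·35 = 90 mm; A_gv = 90 × 12 = 1080 mm².
A_nv = (90 − 2.5·16) × 12 = 600 mm².
A_nt = (25 − 0.5·16) × 12 = 204 mm².
0.6 F_u A_nv = 147.6 kN; 0.6 F_y A_gv = 178.2 kN → shear rupture governs the shear term.
R_n = 147.6 + 1.0 × 410 × 204 / 1000 = 231.2 kN.
Allowable strength R_n/Ω = 231.2 / 2 = 116 kN.

116 kN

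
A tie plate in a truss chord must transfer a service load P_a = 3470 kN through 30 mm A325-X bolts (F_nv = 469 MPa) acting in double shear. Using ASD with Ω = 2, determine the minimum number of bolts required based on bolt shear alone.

A_b = π·30²/4 = 706.9 mm².
Per-bolt allowable strength R_n/Ω = 469 × 706.9 × 2 / 1000 / 2 = 331.5 kN.
n ≥ 3470 / 331.5 = 10.47 → use 11 bolts.

11 bolts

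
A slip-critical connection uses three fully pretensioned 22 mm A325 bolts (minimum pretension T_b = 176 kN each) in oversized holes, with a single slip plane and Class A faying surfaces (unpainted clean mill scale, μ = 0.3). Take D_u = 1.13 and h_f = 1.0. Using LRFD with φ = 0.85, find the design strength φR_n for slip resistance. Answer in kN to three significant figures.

152 kN

R_n = μ · D_u · h_f · T_b · n_s · n_b = 0.3 × 1.13 × 1.0 × 176 × 1 × 3 = 179 kN.
Design strength φR_n = 0.85 × 179 = 152 kN.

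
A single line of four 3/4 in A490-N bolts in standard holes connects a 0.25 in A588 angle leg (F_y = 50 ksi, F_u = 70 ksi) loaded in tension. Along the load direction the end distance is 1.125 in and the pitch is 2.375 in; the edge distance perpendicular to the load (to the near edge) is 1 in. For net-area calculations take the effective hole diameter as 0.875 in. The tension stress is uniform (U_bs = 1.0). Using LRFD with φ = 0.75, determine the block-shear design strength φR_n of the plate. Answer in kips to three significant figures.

Shear plane L_v = 1.125 + 3·2.375 = 8.25 in; A_gv = 8.25 × 0.25 = 2.062 in².
A_nv = (8.25 − 3.5·0.875) × 0.25 = 1.297 in².
A_nt = (1 − 0.5·0.875) × 0.25 = 0.1406 in².
0.6 F_u A_nv = 54.47 kips; 0.6 F_y A_gv = 61.88 kips → shear rupture governs the shear term.
R_n = 54.47 + 1.0 × 70 × 0.1406 = 64.31 kips.
Design strength φR_n = 0.75 × 64.31 = 48.2 kips.

48.2 kips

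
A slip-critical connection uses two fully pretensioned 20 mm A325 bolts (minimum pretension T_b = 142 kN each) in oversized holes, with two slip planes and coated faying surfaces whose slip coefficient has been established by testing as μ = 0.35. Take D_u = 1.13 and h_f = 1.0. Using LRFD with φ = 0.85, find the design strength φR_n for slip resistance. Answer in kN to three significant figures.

191 kN

R_n = μ · D_u · h_f · T_b · n_s · n_b = 0.35 × 1.13 × 1.0 × 142 × 2 × 2 = 224.6 kN.
Design strength φR_n = 0.85 × 224.6 = 191 kN.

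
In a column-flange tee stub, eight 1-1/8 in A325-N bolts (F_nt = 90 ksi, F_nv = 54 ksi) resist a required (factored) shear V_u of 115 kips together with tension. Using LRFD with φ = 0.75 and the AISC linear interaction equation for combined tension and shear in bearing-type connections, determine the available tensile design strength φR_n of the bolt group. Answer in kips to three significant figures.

A_b = π·1.125²/4 = 0.994 in²; f_rv = 115 / (8 × 0.994) = 14.46 ksi.
F'_nt = 1.3 F_nt − (F_nt / φF_nv) f_rv = 1.3·90 − (90/(0.75·54))·14.46 = 84.86 ksi, capped at F_nt → F'_nt = 84.86 ksi.
R_n = F'_nt · A_b · n = 84.86 × 0.994 × 8 = 674.8 kips.
Design strength φR_n = 0.75 × 674.8 = 506 kips.

506 kips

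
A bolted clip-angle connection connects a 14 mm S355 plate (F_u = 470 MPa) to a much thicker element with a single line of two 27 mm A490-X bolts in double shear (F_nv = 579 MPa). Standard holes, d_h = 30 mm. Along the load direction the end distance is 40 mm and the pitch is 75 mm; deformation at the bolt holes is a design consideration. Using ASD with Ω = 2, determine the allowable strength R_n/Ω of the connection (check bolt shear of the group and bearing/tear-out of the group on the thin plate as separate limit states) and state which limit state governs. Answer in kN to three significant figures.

Bolt shear: A_b = π·27²/4 = 572.6 mm²; R_n = 579 × 572.6 × 2 × 2 / 1000 = 1326 kN → 1326 / 2 = 663 kN.
Bearing (1.2 l_c t F_u ≤ 2.4 d t F_u): upper limit = 2.4·27·14·470 / 1000 = 426.4 kN.
  Edge l_c = 40 − 30/2 = 25 → r_n = 197.4 kN; interior l_c = 75 − 30 = 45 → r_n = 355.3 kN.
  R_n,bearing = 1·197.4 + 1·355.3 = 552.7 kN → 552.7 / 2 = 276 kN.
Bearing governs: 276 kN.

276 kN (bearing governs)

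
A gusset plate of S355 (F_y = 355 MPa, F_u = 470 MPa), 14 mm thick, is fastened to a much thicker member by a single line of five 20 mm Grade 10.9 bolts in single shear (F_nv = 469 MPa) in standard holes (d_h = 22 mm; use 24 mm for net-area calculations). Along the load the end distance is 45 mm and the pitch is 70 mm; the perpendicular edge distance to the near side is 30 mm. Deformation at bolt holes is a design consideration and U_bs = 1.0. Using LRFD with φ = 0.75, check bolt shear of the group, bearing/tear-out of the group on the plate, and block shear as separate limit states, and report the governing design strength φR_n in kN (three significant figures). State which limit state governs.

Bolt shear: A_b = π·20²/4 = 314.2 mm²; R_n = 469 × 314.2 × 5 × 1 / 1000 = 736.7 kN → 0.75 × 736.7 = 553 kN.
Bearing: edge l_c = 34, r_n = 268.5 kN; interior l_c = 48, r_n = 315.8 kN; R_n = 268.5 + 4·315.8 = 1532 kN → 1150 kN.
Block shear: A_gv = 4550, A_nv = 3038, A_nt = 252 mm²; R_n = min(0.6F_uA_nv, 0.6F_yA_gv) + U_bs·F_u·A_nt = 975.2 kN → 731 kN.
Bolt shear governs: 553 kN.

553 kN (bolt shear governs)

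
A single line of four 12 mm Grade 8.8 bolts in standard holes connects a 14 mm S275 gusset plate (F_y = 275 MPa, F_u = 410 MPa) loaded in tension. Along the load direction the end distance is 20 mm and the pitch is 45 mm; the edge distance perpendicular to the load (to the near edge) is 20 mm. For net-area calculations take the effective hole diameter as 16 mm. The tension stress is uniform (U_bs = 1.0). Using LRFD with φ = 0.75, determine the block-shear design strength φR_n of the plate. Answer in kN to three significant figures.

Shear plane L_v = 20 + 3·45 = 155 mm; A_gv = 155 × 14 = 2170 mm².
A_nv = (155 − 3.5·16) × 14 = 1386 mm².
A_nt = (20 − 0.5·16) × 14 = 168 mm².
0.6 F_u A_nv = 341 kN; 0.6 F_y A_gv = 358.1 kN → shear rupture governs the shear term.
R_n = 341 + 1.0 × 410 × 168 / 1000 = 409.8 kN.
Design strength φR_n = 0.75 × 409.8 = 307 kN.

307 kN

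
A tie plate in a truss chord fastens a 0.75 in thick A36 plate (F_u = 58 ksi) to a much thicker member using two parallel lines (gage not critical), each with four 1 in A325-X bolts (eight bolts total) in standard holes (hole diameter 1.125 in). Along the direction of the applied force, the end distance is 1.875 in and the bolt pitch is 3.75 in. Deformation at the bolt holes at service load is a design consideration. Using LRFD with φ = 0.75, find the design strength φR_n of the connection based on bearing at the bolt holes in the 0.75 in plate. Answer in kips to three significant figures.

Per bolt r_n = 1.2 l_c t F_u ≤ 2.4 d t F_u; upper limit = 2.4 × 1 × 0.75 × 58 = 104.4 kips.
Edge bolt: l_c = 1.875 − 1.125/2 = 1.312 in → 1.2 × 1.312 × 0.75 × 58 = 68.51 → r_n = 68.51 kips.
Interior bolts: l_c = 3.75 − 1.125 = 2.625 in → 1.2 × 2.625 × 0.75 × 58 = 137 → r_n = 104.4 kips.
R_n = 2 × 68.51 + 6 × 104.4 = 763.4 kips.
Design strength φR_n = 0.75 × 763.4 = 573 kips.

573 kips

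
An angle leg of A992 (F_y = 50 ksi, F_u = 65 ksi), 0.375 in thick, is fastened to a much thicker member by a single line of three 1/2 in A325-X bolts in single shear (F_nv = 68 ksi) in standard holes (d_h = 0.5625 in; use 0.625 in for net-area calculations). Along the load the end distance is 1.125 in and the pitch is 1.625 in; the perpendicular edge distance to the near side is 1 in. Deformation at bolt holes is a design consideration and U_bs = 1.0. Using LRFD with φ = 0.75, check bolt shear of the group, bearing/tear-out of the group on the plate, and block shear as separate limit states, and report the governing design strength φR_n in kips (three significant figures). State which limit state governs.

30 kips (bolt shear governs)

Bolt shear: A_b = π·0.5²/4 = 0.1963 in²; R_n = 68 × 0.1963 × 3 × 1 = 40.06 kips → 0.75 × 40.06 = 30 kips.
Bearing: edge l_c = 0.8438, r_n = 24.68 kips; interior l_c = 1.062, r_n = 29.25 kips; R_n = 24.68 + 2·29.25 = 83.18 kips → 62.4 kips.
Block shear: A_gv = 1.641, A_nv = 1.055, A_nt = 0.2578 in²; R_n = min(0.6F_uA_nv, 0.6F_yA_gv) + U_bs·F_u·A_nt = 57.89 kips → 43.4 kips.
Bolt shear governs: 30 kips.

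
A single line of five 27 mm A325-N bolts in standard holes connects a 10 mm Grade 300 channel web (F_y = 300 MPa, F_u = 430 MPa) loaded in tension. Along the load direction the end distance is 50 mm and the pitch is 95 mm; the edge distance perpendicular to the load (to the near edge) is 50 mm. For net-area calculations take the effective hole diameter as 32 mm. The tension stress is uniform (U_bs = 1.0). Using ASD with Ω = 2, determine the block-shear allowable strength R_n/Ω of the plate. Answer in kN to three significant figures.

Shear plane L_v = 50 + 4·95 = 430 mm; A_gv = 430 × 10 = 4300 mm².
A_nv = (430 − 4.5·32) × 10 = 2860 mm².
A_nt = (50 − 0.5·32) × 10 = 340 mm².
0.6 F_u A_nv = 737.9 kN; 0.6 F_y A_gv = 774 kN → shear rupture governs the shear term.
R_n = 737.9 + 1.0 × 430 × 340 / 1000 = 884.1 kN.
Allowable strength R_n/Ω = 884.1 / 2 = 442 kN.

442 kN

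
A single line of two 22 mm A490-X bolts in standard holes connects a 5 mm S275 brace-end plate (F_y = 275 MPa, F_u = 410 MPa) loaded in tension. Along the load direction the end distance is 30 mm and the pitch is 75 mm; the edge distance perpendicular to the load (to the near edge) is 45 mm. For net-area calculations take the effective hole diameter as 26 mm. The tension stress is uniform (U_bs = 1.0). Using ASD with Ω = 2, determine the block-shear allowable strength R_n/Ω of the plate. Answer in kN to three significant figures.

73.4 kN

Shear plane L_v = 30 + 1·75 = 105 mm; A_gv = 105 × 5 = 525 mm².
A_nv = (105 − 1.5·26) × 5 = 330 mm².
A_nt = (45 − 0.5·26) × 5 = 160 mm².
0.6 F_u A_nv = 81.18 kN; 0.6 F_y A_gv = 86.62 kN → shear rupture governs the shear term.
R_n = 81.18 + 1.0 × 410 × 160 / 1000 = 146.8 kN.
Allowable strength R_n/Ω = 146.8 / 2 = 73.4 kN.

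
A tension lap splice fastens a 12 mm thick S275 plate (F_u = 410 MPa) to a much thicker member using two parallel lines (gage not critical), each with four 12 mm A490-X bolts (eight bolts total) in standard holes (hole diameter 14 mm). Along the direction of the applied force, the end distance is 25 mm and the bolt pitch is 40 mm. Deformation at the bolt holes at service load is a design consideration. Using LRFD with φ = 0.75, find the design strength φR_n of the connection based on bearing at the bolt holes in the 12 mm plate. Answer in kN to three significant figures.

Per bolt r_n = 1.2 l_c t F_u ≤ 2.4 d t F_u; upper limit = 2.4 × 12 × 12 × 410 / 1000 = 141.7 kN.
Edge bolt: l_c = 25 − 14/2 = 18 mm → 1.2 × 18 × 12 × 410 / 1000 = 106.3 → r_n = 106.3 kN.
Interior bolts: l_c = 40 − 14 = 26 mm → 1.2 × 26 × 12 × 410 / 1000 = 153.5 → r_n = 141.7 kN.
R_n = 2 × 106.3 + 6 × 141.7 = 1063 kN.
Design strength φR_n = 0.75 × 1063 = 797 kN.

797 kN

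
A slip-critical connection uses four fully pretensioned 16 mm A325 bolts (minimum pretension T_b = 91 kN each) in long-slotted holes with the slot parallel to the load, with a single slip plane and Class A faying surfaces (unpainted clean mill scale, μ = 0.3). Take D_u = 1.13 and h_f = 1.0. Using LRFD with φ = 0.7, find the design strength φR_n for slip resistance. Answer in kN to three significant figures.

86.4 kN

R_n = μ · D_u · h_f · T_b · n_s · n_b = 0.3 × 1.13 × 1.0 × 91 × 1 × 4 = 123.4 kN.
Design strength φR_n = 0.7 × 123.4 = 86.4 kN.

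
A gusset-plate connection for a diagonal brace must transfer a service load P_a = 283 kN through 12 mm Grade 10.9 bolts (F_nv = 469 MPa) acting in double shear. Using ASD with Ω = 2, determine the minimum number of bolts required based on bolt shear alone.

6 bolts

A_b = π·12²/4 = 113.1 mm².
Per-bolt allowable strength R_n/Ω = 469 × 113.1 × 2 / 1000 / 2 = 53.04 kN.
n ≥ 283 / 53.04 = 5.335 → use 6 bolts.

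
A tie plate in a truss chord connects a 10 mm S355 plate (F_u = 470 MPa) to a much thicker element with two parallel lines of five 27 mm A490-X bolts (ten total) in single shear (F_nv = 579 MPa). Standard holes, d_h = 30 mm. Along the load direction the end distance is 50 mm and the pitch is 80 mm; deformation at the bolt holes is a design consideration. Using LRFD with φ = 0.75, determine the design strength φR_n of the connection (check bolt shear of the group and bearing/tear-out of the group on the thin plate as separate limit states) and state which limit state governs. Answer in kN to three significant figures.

Bolt shear: A_b = π·27²/4 = 572.6 mm²; R_n = 579 × 572.6 × 10 × 1 / 1000 = 3315 kN → 0.75 × 3315 = 2490 kN.
Bearing (1.2 l_c t F_u ≤ 2.4 d t F_u): upper limit = 2.4·27·10·470 / 1000 = 304.6 kN.
  Edge l_c = 50 − 30/2 = 35 → r_n = 197.4 kN; interior l_c = 80 − 30 = 50 → r_n = 282 kN.
  R_n,bearing = 2·197.4 + 8·282 = 2651 kN → 0.75 × 2651 = 1990 kN.
Bearing governs: 1990 kN.

1990 kN (bearing governs)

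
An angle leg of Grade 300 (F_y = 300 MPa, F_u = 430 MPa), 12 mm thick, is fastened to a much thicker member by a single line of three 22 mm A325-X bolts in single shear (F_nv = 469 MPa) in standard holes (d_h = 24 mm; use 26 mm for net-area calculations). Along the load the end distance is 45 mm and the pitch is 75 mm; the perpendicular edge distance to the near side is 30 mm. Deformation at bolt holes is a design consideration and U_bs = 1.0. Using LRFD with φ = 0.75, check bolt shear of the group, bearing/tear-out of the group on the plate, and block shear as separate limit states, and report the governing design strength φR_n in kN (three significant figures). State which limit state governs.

Bolt shear: A_b = π·22²/4 = 380.1 mm²; R_n = 469 × 380.1 × 3 × 1 / 1000 = 534.8 kN → 0.75 × 534.8 = 401 kN.
Bearing: edge l_c = 33, r_n = 204.3 kN; interior l_c = 51, r_n = 272.4 kN; R_n = 204.3 + 2·272.4 = 749.2 kN → 562 kN.
Block shear: A_gv = 2340, A_nv = 1560, A_nt = 204 mm²; R_n = min(0.6F_uA_nv, 0.6F_yA_gv) + U_bs·F_u·A_nt = 490.2 kN → 368 kN.
Block shear governs: 368 kN.

368 kN (block shear governs)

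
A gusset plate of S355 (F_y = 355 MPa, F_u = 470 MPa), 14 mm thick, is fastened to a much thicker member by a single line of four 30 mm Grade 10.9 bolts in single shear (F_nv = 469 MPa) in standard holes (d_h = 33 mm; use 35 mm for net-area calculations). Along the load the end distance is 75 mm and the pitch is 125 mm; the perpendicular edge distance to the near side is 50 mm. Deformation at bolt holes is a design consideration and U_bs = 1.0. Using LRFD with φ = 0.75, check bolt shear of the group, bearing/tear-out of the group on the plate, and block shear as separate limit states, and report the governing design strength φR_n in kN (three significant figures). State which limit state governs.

995 kN (bolt shear governs)

Bolt shear: A_b = π·30²/4 = 706.9 mm²; R_n = 469 × 706.9 × 4 × 1 / 1000 = 1326 kN → 0.75 × 1326 = 995 kN.
Bearing: edge l_c = 58.5, r_n = 461.9 kN; interior l_c = 92, r_n = 473.8 kN; R_n = 461.9 + 3·473.8 = 1883 kN → 1410 kN.
Block shear: A_gv = 6300, A_nv = 4585, A_nt = 455 mm²; R_n = min(0.6F_uA_nv, 0.6F_yA_gv) + U_bs·F_u·A_nt = 1507 kN → 1130 kN.
Bolt shear governs: 995 kN.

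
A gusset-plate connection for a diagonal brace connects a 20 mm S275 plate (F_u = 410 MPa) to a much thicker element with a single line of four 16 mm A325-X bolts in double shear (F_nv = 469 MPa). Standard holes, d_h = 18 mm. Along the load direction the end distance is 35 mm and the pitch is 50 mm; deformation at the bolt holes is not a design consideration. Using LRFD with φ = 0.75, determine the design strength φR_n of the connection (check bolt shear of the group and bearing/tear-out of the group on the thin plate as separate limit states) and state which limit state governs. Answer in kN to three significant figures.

Bolt shear: A_b = π·16²/4 = 201.1 mm²; R_n = 469 × 201.1 × 4 × 2 / 1000 = 754.4 kN → 0.75 × 754.4 = 566 kN.
Bearing (1.5 l_c t F_u ≤ 3.0 d t F_u): upper limit = 3.0·16·20·410 / 1000 = 393.6 kN.
  Edge l_c = 35 − 18/2 = 26 → r_n = 319.8 kN; interior l_c = 50 − 18 = 32 → r_n = 393.6 kN.
  R_n,bearing = 1·319.8 + 3·393.6 = 1501 kN → 0.75 × 1501 = 1130 kN.
Bolt shear governs: 566 kN.

566 kN (bolt shear governs)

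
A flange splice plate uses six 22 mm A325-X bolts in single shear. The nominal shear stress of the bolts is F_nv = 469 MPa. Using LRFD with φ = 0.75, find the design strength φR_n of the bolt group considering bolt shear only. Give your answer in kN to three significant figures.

802 kN

A_b = π × 22² / 4 = 380.1 mm².
R_n = F_nv · A_b · n · n_s = 469 × 380.1 × 6 × 1 / 1000 = 1070 kN.
Design strength φR_n = 0.75 × 1070 = 802 kN.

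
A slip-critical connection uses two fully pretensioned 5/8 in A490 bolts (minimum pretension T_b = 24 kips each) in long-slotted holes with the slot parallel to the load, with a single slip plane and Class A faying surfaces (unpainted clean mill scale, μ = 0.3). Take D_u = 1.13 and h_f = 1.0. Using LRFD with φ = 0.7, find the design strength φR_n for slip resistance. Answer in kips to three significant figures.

R_n = μ · D_u · h_f · T_b · n_s · n_b = 0.3 × 1.13 × 1.0 × 24 × 1 × 2 = 16.27 kips.
Design strength φR_n = 0.7 × 16.27 = 11.4 kips.

11.4 kips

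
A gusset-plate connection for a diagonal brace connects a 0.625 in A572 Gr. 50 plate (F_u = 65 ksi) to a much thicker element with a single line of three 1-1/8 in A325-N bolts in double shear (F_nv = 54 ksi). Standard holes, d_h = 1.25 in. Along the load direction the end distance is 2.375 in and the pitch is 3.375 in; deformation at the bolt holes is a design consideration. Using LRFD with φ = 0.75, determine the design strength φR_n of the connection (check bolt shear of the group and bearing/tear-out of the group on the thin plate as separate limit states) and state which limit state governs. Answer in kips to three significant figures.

219 kips (bearing governs)

Bolt shear: A_b = π·1.125²/4 = 0.994 in²; R_n = 54 × 0.994 × 3 × 2 = 322.1 kips → 0.75 × 322.1 = 242 kips.
Bearing (1.2 l_c t F_u ≤ 2.4 d t F_u): upper limit = 2.4·1.125·0.625·65 = 109.7 kips.
  Edge l_c = 2.375 − 1.25/2 = 1.75 → r_n = 85.31 kips; interior l_c = 3.375 − 1.25 = 2.125 → r_n = 103.6 kips.
  R_n,bearing = 1·85.31 + 2·103.6 = 292.5 kips → 0.75 × 292.5 = 219 kips.
Bearing governs: 219 kips.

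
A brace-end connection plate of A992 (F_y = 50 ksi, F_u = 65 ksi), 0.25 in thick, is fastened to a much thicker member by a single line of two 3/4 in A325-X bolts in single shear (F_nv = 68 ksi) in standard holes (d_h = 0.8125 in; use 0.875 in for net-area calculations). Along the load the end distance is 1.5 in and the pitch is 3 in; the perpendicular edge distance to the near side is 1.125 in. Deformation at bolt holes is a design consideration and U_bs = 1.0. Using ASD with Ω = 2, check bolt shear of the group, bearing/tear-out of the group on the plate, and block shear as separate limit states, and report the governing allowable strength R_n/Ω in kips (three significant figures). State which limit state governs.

21.1 kips (block shear governs)

Bolt shear: A_b = π·0.75²/4 = 0.4418 in²; R_n = 68 × 0.4418 × 2 × 1 = 60.08 kips → 60.08 / 2 = 30 kips.
Bearing: edge l_c = 1.094, r_n = 21.33 kips; interior l_c = 2.188, r_n = 29.25 kips; R_n = 21.33 + 1·29.25 = 50.58 kips → 25.3 kips.
Block shear: A_gv = 1.125, A_nv = 0.7969, A_nt = 0.1719 in²; R_n = min(0.6F_uA_nv, 0.6F_yA_gv) + U_bs·F_u·A_nt = 42.25 kips → 21.1 kips.
Block shear governs: 21.1 kips.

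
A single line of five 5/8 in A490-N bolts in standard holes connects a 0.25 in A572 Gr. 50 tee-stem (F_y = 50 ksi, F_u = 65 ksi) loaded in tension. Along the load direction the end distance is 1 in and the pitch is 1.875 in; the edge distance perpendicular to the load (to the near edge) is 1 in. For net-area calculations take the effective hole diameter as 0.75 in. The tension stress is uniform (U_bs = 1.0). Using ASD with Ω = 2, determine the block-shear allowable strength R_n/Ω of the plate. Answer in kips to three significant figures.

Shear plane L_v = 1 + 4·1.875 = 8.5 in; A_gv = 8.5 × 0.25 = 2.125 in².
A_nv = (8.5 − 4.5·0.75) × 0.25 = 1.281 in².
A_nt = (1 − 0.5·0.75) × 0.25 = 0.1562 in².
0.6 F_u A_nv = 49.97 kips; 0.6 F_y A_gv = 63.75 kips → shear rupture governs the shear term.
R_n = 49.97 + 1.0 × 65 × 0.1562 = 60.12 kips.
Allowable strength R_n/Ω = 60.12 / 2 = 30.1 kips.

30.1 kips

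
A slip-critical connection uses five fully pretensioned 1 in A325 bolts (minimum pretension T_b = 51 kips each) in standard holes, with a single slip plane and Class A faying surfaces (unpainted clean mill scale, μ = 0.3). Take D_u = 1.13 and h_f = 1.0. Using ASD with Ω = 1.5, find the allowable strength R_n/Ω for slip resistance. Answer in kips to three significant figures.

R_n = μ · D_u · h_f · T_b · n_s · n_b = 0.3 × 1.13 × 1.0 × 51 × 1 × 5 = 86.44 kips.
Allowable strength R_n/Ω = 86.44 / 1.5 = 57.6 kips.

57.6 kips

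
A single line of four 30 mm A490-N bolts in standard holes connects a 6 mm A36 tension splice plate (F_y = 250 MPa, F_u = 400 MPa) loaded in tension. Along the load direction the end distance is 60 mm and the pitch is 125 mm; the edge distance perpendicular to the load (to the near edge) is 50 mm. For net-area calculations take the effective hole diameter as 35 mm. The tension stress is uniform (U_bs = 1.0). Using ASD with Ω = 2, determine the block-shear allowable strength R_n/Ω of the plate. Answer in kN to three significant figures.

Shear plane L_v = 60 + 3·125 = 435 mm; A_gv = 435 × 6 = 2610 mm².
A_nv = (435 − 3.5·35) × 6 = 1875 mm².
A_nt = (50 − 0.5·35) × 6 = 195 mm².
0.6 F_u A_nv = 450 kN; 0.6 F_y A_gv = 391.5 kN → shear yielding governs the shear term.
R_n = 391.5 + 1.0 × 400 × 195 / 1000 = 469.5 kN.
Allowable strength R_n/Ω = 469.5 / 2 = 235 kN.

235 kN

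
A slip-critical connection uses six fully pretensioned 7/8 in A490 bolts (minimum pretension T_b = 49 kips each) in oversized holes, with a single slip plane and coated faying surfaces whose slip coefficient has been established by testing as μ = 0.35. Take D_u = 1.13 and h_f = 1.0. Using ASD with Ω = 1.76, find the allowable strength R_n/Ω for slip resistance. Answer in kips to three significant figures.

R_n = μ · D_u · h_f · T_b · n_s · n_b = 0.35 × 1.13 × 1.0 × 49 × 1 × 6 = 116.3 kips.
Allowable strength R_n/Ω = 116.3 / 1.76 = 66.1 kips.

66.1 kips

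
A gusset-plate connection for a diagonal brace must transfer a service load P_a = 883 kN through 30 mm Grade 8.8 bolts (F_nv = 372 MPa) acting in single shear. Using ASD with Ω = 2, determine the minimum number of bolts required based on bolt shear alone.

7 bolts

A_b = π·30²/4 = 706.9 mm².
Per-bolt allowable strength R_n/Ω = 372 × 706.9 × 1 / 1000 / 2 = 131.5 kN.
n ≥ 883 / 131.5 = 6.716 → use 7 bolts.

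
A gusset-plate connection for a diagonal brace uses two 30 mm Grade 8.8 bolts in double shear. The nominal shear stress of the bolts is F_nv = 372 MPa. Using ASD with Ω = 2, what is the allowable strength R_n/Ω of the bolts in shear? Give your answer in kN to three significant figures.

A_b = π × 30² / 4 = 706.9 mm².
R_n = F_nv · A_b · n · n_s = 372 × 706.9 × 2 × 2 / 1000 = 1052 kN.
Allowable strength R_n/Ω = 1052 / 2 = 526 kN.

526 kN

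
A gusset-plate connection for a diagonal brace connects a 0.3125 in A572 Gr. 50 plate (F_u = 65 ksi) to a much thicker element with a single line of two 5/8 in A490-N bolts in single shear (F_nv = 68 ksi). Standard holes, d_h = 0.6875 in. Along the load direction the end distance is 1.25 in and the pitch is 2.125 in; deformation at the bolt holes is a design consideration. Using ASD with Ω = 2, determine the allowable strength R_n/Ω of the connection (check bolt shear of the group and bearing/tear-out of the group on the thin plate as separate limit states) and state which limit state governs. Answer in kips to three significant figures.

20.9 kips (bolt shear governs)

Bolt shear: A_b = π·0.625²/4 = 0.3068 in²; R_n = 68 × 0.3068 × 2 × 1 = 41.72 kips → 41.72 / 2 = 20.9 kips.
Bearing (1.2 l_c t F_u ≤ 2.4 d t F_u): upper limit = 2.4·0.625·0.3125·65 = 30.47 kips.
  Edge l_c = 1.25 − 0.6875/2 = 0.9062 → r_n = 22.09 kips; interior l_c = 2.125 − 0.6875 = 1.438 → r_n = 30.47 kips.
  R_n,bearing = 1·22.09 + 1·30.47 = 52.56 kips → 52.56 / 2 = 26.3 kips.
Bolt shear governs: 20.9 kips.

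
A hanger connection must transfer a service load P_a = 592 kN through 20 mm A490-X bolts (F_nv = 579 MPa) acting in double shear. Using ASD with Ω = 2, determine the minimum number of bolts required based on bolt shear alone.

4 bolts

A_b = π·20²/4 = 314.2 mm².
Per-bolt allowable strength R_n/Ω = 579 × 314.2 × 2 / 1000 / 2 = 181.9 kN.
n ≥ 592 / 181.9 = 3.255 → use 4 bolts.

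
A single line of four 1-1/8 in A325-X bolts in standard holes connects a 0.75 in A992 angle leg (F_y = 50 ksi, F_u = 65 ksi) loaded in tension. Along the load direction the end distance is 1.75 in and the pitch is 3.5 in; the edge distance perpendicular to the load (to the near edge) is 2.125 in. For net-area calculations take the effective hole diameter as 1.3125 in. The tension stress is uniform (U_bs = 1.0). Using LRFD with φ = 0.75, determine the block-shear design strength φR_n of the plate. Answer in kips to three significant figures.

Shear plane L_v = 1.75 + 3·3.5 = 12.25 in; A_gv = 12.25 × 0.75 = 9.188 in².
A_nv = (12.25 − 3.5·1.3125) × 0.75 = 5.742 in².
A_nt = (2.125 − 0.5·1.3125) × 0.75 = 1.102 in².
0.6 F_u A_nv = 223.9 kips; 0.6 F_y A_gv = 275.6 kips → shear rupture governs the shear term.
R_n = 223.9 + 1.0 × 65 × 1.102 = 295.5 kips.
Design strength φR_n = 0.75 × 295.5 = 222 kips.

222 kips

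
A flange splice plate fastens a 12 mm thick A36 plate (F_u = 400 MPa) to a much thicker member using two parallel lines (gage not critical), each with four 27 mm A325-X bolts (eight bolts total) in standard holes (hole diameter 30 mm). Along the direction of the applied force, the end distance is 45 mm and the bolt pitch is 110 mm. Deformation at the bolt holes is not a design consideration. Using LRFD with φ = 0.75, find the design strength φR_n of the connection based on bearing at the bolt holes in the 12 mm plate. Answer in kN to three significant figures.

Per bolt r_n = 1.5 l_c t F_u ≤ 3.0 d t F_u; upper limit = 3.0 × 27 × 12 × 400 / 1000 = 388.8 kN.
Edge bolt: l_c = 45 − 30/2 = 30 mm → 1.5 × 30 × 12 × 400 / 1000 = 216 → r_n = 216 kN.
Interior bolts: l_c = 110 − 30 = 80 mm → 1.5 × 80 × 12 × 400 / 1000 = 576 → r_n = 388.8 kN.
R_n = 2 × 216 + 6 × 388.8 = 2765 kN.
Design strength φR_n = 0.75 × 2765 = 2070 kN.

2070 kN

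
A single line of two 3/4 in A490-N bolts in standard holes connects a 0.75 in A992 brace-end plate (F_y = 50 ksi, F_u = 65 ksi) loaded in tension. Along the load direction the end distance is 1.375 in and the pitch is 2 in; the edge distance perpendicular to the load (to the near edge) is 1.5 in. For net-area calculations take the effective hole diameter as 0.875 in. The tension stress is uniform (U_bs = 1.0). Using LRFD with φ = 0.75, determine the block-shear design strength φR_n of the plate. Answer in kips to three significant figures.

Shear plane L_v = 1.375 + 1·2 = 3.375 in; A_gv = 3.375 × 0.75 = 2.531 in².
A_nv = (3.375 − 1.5·0.875) × 0.75 = 1.547 in².
A_nt = (1.5 − 0.5·0.875) × 0.75 = 0.7969 in².
0.6 F_u A_nv = 60.33 kips; 0.6 F_y A_gv = 75.94 kips → shear rupture governs the shear term.
R_n = 60.33 + 1.0 × 65 × 0.7969 = 112.1 kips.
Design strength φR_n = 0.75 × 112.1 = 84.1 kips.

84.1 kips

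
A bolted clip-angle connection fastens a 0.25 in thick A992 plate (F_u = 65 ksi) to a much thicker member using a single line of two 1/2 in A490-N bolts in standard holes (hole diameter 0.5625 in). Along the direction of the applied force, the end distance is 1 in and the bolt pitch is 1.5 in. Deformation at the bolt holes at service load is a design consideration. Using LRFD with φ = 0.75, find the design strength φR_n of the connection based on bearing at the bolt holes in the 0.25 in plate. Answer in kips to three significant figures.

24.2 kips

Per bolt r_n = 1.2 l_c t F_u ≤ 2.4 d t F_u; upper limit = 2.4 × 0.5 × 0.25 × 65 = 19.5 kips.
Edge bolt: l_c = 1 − 0.5625/2 = 0.7188 in → 1.2 × 0.7188 × 0.25 × 65 = 14.02 → r_n = 14.02 kips.
Interior bolts: l_c = 1.5 − 0.5625 = 0.9375 in → 1.2 × 0.9375 × 0.25 × 65 = 18.28 → r_n = 18.28 kips.
R_n = 1 × 14.02 + 1 × 18.28 = 32.3 kips.
Design strength φR_n = 0.75 × 32.3 = 24.2 kips.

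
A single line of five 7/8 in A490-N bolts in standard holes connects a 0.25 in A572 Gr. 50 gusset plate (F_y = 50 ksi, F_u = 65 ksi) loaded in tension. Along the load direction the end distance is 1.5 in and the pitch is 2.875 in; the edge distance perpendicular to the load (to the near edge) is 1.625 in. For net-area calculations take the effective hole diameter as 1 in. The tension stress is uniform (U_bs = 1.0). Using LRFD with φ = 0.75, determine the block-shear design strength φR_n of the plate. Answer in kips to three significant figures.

Shear plane L_v = 1.5 + 4·2.875 = 13 in; A_gv = 13 × 0.25 = 3.25 in².
A_nv = (13 − 4.5·1) × 0.25 = 2.125 in².
A_nt = (1.625 − 0.5·1) × 0.25 = 0.2812 in².
0.6 F_u A_nv = 82.88 kips; 0.6 F_y A_gv = 97.5 kips → shear rupture governs the shear term.
R_n = 82.88 + 1.0 × 65 × 0.2812 = 101.2 kips.
Design strength φR_n = 0.75 × 101.2 = 75.9 kips.

75.9 kips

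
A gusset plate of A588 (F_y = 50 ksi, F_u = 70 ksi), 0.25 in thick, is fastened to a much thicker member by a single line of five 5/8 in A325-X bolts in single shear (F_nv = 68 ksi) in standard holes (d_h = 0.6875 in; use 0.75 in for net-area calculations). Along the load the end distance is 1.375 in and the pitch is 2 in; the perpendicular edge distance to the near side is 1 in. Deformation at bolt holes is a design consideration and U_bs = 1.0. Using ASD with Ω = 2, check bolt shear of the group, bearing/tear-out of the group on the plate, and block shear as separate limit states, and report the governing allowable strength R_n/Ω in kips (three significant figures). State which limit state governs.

Bolt shear: A_b = π·0.625²/4 = 0.3068 in²; R_n = 68 × 0.3068 × 5 × 1 = 104.3 kips → 104.3 / 2 = 52.2 kips.
Bearing: edge l_c = 1.031, r_n = 21.66 kips; interior l_c = 1.312, r_n = 26.25 kips; R_n = 21.66 + 4·26.25 = 126.7 kips → 63.3 kips.
Block shear: A_gv = 2.344, A_nv = 1.5, A_nt = 0.1562 in²; R_n = min(0.6F_uA_nv, 0.6F_yA_gv) + U_bs·F_u·A_nt = 73.94 kips → 37 kips.
Block shear governs: 37 kips.

37 kips (block shear governs)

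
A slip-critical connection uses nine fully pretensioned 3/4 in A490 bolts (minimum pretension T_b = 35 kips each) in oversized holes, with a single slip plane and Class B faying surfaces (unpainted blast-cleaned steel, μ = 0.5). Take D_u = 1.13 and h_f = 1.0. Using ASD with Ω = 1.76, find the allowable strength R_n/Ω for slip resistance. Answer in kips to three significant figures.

101 kips

R_n = μ · D_u · h_f · T_b · n_s · n_b = 0.5 × 1.13 × 1.0 × 35 × 1 × 9 = 178 kips.
Allowable strength R_n/Ω = 178 / 1.76 = 101 kips.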